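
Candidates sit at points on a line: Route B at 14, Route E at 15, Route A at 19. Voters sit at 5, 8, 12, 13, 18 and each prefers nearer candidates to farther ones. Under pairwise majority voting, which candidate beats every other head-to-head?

With single-peaked preferences on a line, the Condorcet winner is the candidate closest to the median voter.
The median voter (position 12) is closest to Route B at 14.
Check: Route B vs Route A — voters closer to Route B: 4 of 5.

Route B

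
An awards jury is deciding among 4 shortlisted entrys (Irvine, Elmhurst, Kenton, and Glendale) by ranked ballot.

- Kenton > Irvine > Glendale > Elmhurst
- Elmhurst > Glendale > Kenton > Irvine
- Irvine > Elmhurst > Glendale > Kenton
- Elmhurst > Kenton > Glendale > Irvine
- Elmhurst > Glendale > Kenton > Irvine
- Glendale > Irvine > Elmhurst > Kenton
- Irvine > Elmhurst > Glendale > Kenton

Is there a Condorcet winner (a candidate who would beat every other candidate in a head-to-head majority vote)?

Head-to-head results (7 voters total):
Irvine vs Elmhurst: Irvine wins 4–3.
Irvine vs Kenton: Kenton wins 4–3.
Irvine vs Glendale: Glendale wins 4–3.
Elmhurst vs Kenton: Elmhurst wins 6–1.
Elmhurst vs Glendale: Elmhurst wins 5–2.
Kenton vs Glendale: Glendale wins 5–2.
No candidate beats all others: Irvine beats Elmhurst beats Kenton beats Irvine, a majority cycle.

No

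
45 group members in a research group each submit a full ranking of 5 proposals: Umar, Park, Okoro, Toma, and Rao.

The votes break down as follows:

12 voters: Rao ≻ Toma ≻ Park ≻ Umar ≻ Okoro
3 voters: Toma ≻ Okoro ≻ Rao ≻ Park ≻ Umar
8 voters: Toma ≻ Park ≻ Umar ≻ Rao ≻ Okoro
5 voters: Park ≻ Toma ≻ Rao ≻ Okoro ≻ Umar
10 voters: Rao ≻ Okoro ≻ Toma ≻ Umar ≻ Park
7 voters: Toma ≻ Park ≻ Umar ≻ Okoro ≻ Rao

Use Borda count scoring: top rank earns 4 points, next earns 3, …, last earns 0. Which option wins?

Borda scores:
  Umar: 12·1 + 3·0 + 8·2 + 5·0 + 10·1 + 7·2 = 52
  Park: 12·2 + 3·1 + 8·3 + 5·4 + 10·0 + 7·3 = 92
  Okoro: 12·0 + 3·3 + 8·0 + 5·1 + 10·3 + 7·1 = 51
  Toma: 12·3 + 3·4 + 8·4 + 5·3 + 10·2 + 7·4 = 143
  Rao: 12·4 + 3·2 + 8·1 + 5·2 + 10·4 + 7·0 = 112
Toma has the highest total.

Toma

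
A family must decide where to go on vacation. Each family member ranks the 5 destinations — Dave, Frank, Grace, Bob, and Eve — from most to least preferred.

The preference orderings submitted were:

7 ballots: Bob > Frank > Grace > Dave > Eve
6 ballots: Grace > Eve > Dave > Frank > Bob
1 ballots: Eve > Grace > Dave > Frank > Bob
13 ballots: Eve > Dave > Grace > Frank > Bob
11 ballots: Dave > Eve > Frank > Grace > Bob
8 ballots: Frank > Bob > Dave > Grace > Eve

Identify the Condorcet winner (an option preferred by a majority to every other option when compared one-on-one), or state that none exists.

Head-to-head results (46 voters total):
Dave vs Frank: Dave wins 31–15.
Dave vs Grace: Dave wins 32–14.
Dave vs Bob: Dave wins 31–15.
Dave vs Eve: Dave wins 26–20.
Frank vs Grace: Frank wins 26–20.
Frank vs Bob: Frank wins 39–7.
Frank vs Eve: Eve wins 31–15.
Grace vs Bob: Grace wins 31–15.
Grace vs Eve: Eve wins 25–21.
Bob vs Eve: Eve wins 31–15.
Dave beats each rival — Frank (31–15), Grace (32–14), Bob (31–15), Eve (26–20) — so Dave is the Condorcet winner.

Dave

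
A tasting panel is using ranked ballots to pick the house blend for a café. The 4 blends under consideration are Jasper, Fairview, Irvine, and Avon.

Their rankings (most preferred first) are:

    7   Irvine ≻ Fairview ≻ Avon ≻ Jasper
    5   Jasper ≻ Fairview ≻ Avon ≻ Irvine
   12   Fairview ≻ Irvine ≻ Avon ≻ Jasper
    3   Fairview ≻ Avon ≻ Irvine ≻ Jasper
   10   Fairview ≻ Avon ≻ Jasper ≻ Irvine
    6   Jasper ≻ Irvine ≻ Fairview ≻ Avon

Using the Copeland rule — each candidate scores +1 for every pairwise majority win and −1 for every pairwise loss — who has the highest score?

Pairwise results:
  Jasper vs Fairview: Fairview wins 32–11.
  Jasper vs Irvine: Irvine wins 22–21.
  Jasper vs Avon: Avon wins 32–11.
  Fairview vs Irvine: Fairview wins 30–13.
  Fairview vs Avon: Fairview wins 43–0.
  Irvine vs Avon: Irvine wins 25–18.
Copeland scores (wins − losses):
  Jasper: 0 − 3 = -3
  Fairview: 3 − 0 = 3
  Irvine: 2 − 1 = 1
  Avon: 1 − 2 = -1
Fairview has the best Copeland score.

Fairview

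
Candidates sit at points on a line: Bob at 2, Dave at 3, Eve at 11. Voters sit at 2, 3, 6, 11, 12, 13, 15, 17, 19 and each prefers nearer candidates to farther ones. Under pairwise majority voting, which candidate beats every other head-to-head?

With single-peaked preferences on a line, the Condorcet winner is the candidate closest to the median voter.
The median voter (position 12) is closest to Eve at 11.
Check: Eve vs Dave — voters closer to Eve: 6 of 9.

Eve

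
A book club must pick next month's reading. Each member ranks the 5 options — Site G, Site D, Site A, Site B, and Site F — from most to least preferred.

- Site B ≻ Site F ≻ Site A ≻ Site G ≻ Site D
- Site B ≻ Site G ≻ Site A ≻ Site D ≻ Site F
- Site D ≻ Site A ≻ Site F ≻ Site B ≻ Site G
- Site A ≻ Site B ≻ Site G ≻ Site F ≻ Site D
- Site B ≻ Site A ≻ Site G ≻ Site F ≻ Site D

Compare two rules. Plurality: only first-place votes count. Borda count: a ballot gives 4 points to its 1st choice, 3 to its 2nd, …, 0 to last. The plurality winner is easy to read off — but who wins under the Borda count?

Site B

Plurality first-place counts: Site G 0, Site D 1, Site A 1, Site B 3, Site F 0 → Site B.
Borda totals: Site G 8, Site D 5, Site A 14, Site B 16, Site F 7 → Site B.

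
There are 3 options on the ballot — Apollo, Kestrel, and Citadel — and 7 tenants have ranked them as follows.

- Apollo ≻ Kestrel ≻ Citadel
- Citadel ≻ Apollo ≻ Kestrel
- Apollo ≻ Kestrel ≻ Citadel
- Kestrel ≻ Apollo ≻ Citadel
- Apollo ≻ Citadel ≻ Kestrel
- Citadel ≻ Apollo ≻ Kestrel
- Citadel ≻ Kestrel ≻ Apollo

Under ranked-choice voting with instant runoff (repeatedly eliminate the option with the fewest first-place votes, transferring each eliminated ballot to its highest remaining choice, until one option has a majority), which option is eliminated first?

Round 1: Apollo 3, Citadel 3, Kestrel 1. Kestrel has the fewest and is eliminated.
Round 2: Apollo 4, Citadel 3. Apollo has a majority.

Kestrel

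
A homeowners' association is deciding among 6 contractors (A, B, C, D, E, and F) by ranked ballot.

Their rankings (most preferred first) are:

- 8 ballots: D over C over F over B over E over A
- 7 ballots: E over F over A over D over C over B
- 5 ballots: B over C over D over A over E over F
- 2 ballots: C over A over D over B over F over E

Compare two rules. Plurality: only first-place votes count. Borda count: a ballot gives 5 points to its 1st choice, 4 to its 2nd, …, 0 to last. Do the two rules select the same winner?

Yes

Plurality first-place counts: A 0, B 5, C 2, D 8, E 7, F 0 → D.
Borda totals: A 39, B 45, C 69, D 75, E 48, F 54 → D.
The two rules agree on D.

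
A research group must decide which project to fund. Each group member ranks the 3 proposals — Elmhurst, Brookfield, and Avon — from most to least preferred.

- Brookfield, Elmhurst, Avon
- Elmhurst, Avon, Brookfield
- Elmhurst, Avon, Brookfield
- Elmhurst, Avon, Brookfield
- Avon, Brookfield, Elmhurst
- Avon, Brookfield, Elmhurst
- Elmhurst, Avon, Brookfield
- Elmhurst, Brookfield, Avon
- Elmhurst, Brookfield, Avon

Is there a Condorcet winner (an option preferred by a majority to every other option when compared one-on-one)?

Yes

Head-to-head results (9 voters total):
Elmhurst vs Brookfield: Elmhurst wins 6–3.
Elmhurst vs Avon: Elmhurst wins 7–2.
Brookfield vs Avon: Avon wins 6–3.
Elmhurst beats each rival — Brookfield (6–3), Avon (7–2) — so Elmhurst is the Condorcet winner.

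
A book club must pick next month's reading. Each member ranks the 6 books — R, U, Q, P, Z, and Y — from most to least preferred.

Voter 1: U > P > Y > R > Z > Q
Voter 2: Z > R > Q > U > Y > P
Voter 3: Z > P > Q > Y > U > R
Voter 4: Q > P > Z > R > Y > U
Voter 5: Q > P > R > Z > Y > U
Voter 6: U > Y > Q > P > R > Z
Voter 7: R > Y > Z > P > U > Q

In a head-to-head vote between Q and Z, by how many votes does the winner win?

Ballots ranking Q above Z: 3.
Ballots ranking Z above Q: 4.
Z wins 4–3, a margin of 1.

1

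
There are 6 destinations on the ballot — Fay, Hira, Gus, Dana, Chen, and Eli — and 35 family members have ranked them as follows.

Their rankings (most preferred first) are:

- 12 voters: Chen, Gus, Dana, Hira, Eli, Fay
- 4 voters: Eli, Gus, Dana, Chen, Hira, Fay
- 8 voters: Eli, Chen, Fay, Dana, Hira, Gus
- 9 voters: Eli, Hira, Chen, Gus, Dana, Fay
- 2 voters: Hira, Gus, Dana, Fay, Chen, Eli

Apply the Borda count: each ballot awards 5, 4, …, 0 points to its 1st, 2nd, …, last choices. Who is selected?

Borda scores:
  Fay: 12·0 + 4·0 + 8·3 + 9·0 + 2·2 = 28
  Hira: 12·2 + 4·1 + 8·1 + 9·4 + 2·5 = 82
  Gus: 12·4 + 4·4 + 8·0 + 9·2 + 2·4 = 90
  Dana: 12·3 + 4·3 + 8·2 + 9·1 + 2·3 = 79
  Chen: 12·5 + 4·2 + 8·4 + 9·3 + 2·1 = 129
  Eli: 12·1 + 4·5 + 8·5 + 9·5 + 2·0 = 117
Chen has the highest total.

Chen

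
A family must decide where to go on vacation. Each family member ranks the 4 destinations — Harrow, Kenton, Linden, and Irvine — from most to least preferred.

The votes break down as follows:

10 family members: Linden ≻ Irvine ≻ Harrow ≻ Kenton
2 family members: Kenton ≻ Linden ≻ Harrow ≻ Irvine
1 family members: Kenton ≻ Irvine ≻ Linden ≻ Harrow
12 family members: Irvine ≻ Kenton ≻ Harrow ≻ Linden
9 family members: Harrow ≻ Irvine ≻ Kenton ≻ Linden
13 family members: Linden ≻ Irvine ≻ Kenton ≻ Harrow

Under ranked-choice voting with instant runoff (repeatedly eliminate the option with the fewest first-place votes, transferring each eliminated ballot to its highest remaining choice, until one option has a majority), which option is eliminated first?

Kenton

Round 1: Linden 23, Irvine 12, Harrow 9, Kenton 3. Kenton has the fewest and is eliminated.
Round 2: Linden 25, Irvine 13, Harrow 9. Linden has a majority.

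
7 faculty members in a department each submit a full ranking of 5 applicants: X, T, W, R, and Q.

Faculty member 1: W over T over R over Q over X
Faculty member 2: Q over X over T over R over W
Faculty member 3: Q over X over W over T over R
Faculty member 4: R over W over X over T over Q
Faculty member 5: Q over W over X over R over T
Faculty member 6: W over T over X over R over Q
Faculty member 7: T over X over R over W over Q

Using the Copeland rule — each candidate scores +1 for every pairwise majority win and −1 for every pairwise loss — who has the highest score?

W

Pairwise results:
  X vs T: X wins 4–3.
  X vs W: W wins 4–3.
  X vs R: X wins 5–2.
  X vs Q: Q wins 4–3.
  T vs W: W wins 5–2.
  T vs R: T wins 5–2.
  T vs Q: T wins 4–3.
  W vs R: W wins 4–3.
  W vs Q: W wins 4–3.
  R vs Q: R wins 4–3.
Copeland scores (wins − losses):
  X: 2 − 2 = 0
  T: 2 − 2 = 0
  W: 4 − 0 = 4
  R: 1 − 3 = -2
  Q: 1 − 3 = -2
W has the best Copeland score.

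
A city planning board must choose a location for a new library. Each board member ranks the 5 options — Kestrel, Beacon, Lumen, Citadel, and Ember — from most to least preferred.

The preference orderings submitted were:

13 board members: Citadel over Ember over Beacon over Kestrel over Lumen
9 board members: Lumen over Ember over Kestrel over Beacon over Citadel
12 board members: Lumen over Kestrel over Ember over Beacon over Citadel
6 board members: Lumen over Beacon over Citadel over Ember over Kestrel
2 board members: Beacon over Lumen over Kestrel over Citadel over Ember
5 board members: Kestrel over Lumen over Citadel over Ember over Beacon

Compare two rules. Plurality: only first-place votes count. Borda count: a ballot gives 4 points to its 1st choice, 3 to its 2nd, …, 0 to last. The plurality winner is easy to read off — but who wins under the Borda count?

Lumen

Plurality first-place counts: Kestrel 5, Beacon 2, Lumen 27, Citadel 13, Ember 0 → Lumen.
Borda totals: Kestrel 91, Beacon 73, Lumen 129, Citadel 76, Ember 101 → Lumen.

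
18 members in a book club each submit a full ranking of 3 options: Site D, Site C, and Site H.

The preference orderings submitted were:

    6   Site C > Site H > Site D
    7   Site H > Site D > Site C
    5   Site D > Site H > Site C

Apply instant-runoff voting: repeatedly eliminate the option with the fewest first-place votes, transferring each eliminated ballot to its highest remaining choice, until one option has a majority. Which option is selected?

Round 1: Site H 7, Site C 6, Site D 5. Site D has the fewest and is eliminated.
Round 2: Site H 12, Site C 6. Site H has a majority.

Site H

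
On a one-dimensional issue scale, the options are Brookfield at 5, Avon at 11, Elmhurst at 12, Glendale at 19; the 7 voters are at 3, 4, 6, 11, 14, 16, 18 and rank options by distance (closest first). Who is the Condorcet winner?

With single-peaked preferences on a line, the Condorcet winner is the candidate closest to the median voter.
The median voter (position 11) is closest to Avon at 11.
Check: Avon vs Brookfield — voters closer to Avon: 4 of 7.

Avon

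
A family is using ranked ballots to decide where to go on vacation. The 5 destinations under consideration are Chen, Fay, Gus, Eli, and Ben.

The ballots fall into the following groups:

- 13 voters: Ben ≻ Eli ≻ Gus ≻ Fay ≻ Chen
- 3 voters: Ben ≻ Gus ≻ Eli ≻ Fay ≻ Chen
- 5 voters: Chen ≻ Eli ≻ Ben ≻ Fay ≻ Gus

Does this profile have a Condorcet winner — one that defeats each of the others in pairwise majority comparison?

Yes

Head-to-head results (21 voters total):
Chen vs Fay: Fay wins 16–5.
Chen vs Gus: Gus wins 16–5.
Chen vs Eli: Eli wins 16–5.
Chen vs Ben: Ben wins 16–5.
Fay vs Gus: Gus wins 16–5.
Fay vs Eli: Eli wins 21–0.
Fay vs Ben: Ben wins 21–0.
Gus vs Eli: Eli wins 18–3.
Gus vs Ben: Ben wins 21–0.
Eli vs Ben: Ben wins 16–5.
Ben beats each rival — Chen (16–5), Fay (21–0), Gus (21–0), Eli (16–5) — so Ben is the Condorcet winner.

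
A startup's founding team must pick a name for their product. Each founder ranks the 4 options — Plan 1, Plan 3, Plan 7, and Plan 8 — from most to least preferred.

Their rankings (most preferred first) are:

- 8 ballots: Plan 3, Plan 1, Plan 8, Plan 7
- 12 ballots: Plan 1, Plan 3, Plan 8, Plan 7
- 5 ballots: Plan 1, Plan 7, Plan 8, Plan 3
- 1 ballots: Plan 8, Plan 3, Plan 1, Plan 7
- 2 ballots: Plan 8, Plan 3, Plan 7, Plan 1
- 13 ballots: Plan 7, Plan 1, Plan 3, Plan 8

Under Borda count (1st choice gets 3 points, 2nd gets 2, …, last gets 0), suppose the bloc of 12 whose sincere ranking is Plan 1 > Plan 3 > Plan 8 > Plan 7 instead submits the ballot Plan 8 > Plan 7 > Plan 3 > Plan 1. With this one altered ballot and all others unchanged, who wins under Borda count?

Plan 7

Borda totals with the altered ballot: Plan 1 58, Plan 3 55, Plan 7 75, Plan 8 58.
The switch changes the winner from Plan 1 to Plan 7.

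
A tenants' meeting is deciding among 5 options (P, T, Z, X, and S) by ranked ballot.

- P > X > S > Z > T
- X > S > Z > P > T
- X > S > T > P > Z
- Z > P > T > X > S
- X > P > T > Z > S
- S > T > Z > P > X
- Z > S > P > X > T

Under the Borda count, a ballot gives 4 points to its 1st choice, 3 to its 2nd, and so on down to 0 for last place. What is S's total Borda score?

15

Borda scores:
  P: 4 + 1 + 1 + 3 + 3 + 1 + 2 = 15
  T: 0 + 0 + 2 + 2 + 2 + 3 + 0 = 9
  Z: 1 + 2 + 0 + 4 + 1 + 2 + 4 = 14
  X: 3 + 4 + 4 + 1 + 4 + 0 + 1 = 17
  S: 2 + 3 + 3 + 0 + 0 + 4 + 3 = 15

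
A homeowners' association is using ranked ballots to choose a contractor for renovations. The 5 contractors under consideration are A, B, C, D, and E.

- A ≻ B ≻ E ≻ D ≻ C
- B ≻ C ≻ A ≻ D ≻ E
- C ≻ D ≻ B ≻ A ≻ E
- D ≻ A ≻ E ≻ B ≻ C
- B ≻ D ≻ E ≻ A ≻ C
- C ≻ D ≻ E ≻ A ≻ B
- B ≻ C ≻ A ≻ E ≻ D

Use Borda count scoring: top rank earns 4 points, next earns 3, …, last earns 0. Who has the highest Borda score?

B

Borda scores:
  A: 4 + 2 + 1 + 3 + 1 + 1 + 2 = 14
  B: 3 + 4 + 2 + 1 + 4 + 0 + 4 = 18
  C: 0 + 3 + 4 + 0 + 0 + 4 + 3 = 14
  D: 1 + 1 + 3 + 4 + 3 + 3 + 0 = 15
  E: 2 + 0 + 0 + 2 + 2 + 2 + 1 = 9
B has the highest total.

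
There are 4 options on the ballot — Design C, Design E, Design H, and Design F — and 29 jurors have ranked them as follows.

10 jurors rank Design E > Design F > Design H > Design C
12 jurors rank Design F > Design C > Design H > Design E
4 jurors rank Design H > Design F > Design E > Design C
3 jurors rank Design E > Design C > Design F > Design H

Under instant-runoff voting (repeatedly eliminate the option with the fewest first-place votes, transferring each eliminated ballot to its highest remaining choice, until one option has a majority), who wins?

Design F

Round 1: Design E 13, Design F 12, Design H 4, Design C 0. Design C has the fewest and is eliminated.
Round 2: Design E 13, Design F 12, Design H 4. Design H has the fewest and is eliminated.
Round 3: Design F 16, Design E 13. Design F has a majority.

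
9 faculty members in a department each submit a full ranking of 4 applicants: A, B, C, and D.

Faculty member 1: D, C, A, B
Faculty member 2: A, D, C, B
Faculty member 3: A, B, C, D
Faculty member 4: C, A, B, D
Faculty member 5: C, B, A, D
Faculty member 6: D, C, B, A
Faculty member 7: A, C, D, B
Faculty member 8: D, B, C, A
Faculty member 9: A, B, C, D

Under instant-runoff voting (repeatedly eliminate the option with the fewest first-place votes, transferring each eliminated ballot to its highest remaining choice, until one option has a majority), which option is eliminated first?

Round 1: A 4, D 3, C 2, B 0. B has the fewest and is eliminated.
Round 2: A 4, D 3, C 2. C has the fewest and is eliminated.
Round 3: A 6, D 3. A has a majority.

B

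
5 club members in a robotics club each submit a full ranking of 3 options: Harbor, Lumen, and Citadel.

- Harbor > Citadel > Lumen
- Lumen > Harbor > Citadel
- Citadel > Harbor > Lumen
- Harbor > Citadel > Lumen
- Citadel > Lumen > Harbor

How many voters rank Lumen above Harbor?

Ballots ranking Lumen above Harbor: 2.
Ballots ranking Harbor above Lumen: 3.
So 2 of 5 voters prefer Lumen to Harbor.

2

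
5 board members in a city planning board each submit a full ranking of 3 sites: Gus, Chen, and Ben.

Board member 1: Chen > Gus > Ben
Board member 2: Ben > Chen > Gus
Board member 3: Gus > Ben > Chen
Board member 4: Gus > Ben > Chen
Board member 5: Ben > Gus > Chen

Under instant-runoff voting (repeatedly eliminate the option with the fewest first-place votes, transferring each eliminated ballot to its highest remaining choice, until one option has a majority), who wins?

Gus

Round 1: Gus 2, Ben 2, Chen 1. Chen has the fewest and is eliminated.
Round 2: Gus 3, Ben 2. Gus has a majority.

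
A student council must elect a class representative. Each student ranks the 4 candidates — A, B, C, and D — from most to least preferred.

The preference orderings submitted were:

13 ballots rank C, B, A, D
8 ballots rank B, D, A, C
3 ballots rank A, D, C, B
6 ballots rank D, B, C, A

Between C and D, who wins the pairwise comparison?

D

Ballots ranking C above D: 13.
Ballots ranking D above C: 8+3+6 = 17.
D wins the head-to-head, 17–13.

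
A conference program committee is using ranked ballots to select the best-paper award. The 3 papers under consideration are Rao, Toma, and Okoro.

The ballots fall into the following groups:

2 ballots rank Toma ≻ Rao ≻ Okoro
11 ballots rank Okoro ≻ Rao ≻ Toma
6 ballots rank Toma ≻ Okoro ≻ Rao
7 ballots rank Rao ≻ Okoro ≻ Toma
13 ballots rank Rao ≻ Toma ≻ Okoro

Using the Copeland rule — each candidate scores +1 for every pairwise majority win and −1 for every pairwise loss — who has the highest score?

Rao

Pairwise results:
  Rao vs Toma: Rao wins 31–8.
  Rao vs Okoro: Rao wins 22–17.
  Toma vs Okoro: Toma wins 21–18.
Copeland scores (wins − losses):
  Rao: 2 − 0 = 2
  Toma: 1 − 1 = 0
  Okoro: 0 − 2 = -2
Rao has the best Copeland score.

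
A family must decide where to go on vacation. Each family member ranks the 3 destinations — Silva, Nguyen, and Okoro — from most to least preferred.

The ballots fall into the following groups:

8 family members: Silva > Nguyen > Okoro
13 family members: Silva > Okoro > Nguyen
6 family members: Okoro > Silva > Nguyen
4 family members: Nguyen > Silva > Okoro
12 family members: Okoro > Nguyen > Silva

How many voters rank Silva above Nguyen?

27

Ballots ranking Silva above Nguyen: 8+13+6 = 27.
Ballots ranking Nguyen above Silva: 4+12 = 16.
So 27 of 43 voters prefer Silva to Nguyen.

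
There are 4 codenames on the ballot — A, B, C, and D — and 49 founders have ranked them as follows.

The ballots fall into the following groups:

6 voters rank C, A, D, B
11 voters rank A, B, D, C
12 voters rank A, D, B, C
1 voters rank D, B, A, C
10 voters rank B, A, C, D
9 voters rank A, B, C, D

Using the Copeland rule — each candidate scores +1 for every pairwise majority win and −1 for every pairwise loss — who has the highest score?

A

Pairwise results:
  A vs B: A wins 38–11.
  A vs C: A wins 43–6.
  A vs D: A wins 48–1.
  B vs C: B wins 43–6.
  B vs D: B wins 30–19.
  C vs D: C wins 25–24.
Copeland scores (wins − losses):
  A: 3 − 0 = 3
  B: 2 − 1 = 1
  C: 1 − 2 = -1
  D: 0 − 3 = -3
A has the best Copeland score.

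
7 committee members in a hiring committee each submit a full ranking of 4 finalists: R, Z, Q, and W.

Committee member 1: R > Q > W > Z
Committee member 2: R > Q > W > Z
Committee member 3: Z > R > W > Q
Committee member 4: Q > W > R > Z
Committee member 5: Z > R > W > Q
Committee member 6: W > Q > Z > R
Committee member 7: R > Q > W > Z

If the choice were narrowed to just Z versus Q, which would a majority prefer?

Ballots ranking Z above Q: 2.
Ballots ranking Q above Z: 5.
Q wins the head-to-head, 5–2.

Q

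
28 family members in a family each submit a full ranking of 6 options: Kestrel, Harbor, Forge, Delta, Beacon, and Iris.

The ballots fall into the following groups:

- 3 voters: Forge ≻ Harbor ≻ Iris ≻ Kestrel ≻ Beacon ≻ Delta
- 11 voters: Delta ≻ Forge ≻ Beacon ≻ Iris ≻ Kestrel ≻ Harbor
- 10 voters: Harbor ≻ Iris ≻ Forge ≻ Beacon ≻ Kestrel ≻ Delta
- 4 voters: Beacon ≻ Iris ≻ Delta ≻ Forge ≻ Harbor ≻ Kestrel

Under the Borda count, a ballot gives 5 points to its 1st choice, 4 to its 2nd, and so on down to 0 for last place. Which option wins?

Forge

Borda scores:
  Kestrel: 3·2 + 11·1 + 10·1 + 4·0 = 27
  Harbor: 3·4 + 11·0 + 10·5 + 4·1 = 66
  Forge: 3·5 + 11·4 + 10·3 + 4·2 = 97
  Delta: 3·0 + 11·5 + 10·0 + 4·3 = 67
  Beacon: 3·1 + 11·3 + 10·2 + 4·5 = 76
  Iris: 3·3 + 11·2 + 10·4 + 4·4 = 87
Forge has the highest total.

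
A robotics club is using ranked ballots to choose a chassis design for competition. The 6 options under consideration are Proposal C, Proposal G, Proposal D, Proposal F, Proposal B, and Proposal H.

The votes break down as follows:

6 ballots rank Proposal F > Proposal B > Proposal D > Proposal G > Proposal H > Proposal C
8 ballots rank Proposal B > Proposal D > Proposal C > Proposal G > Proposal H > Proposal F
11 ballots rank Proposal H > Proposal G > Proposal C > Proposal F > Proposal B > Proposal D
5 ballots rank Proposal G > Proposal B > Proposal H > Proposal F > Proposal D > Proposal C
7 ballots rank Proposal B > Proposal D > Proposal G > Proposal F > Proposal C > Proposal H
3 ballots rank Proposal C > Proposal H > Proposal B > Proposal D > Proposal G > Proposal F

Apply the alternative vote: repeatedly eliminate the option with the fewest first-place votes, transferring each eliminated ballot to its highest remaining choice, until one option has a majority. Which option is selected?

Round 1: Proposal B 15, Proposal H 11, Proposal F 6, Proposal G 5, Proposal C 3, Proposal D 0. Proposal D has the fewest and is eliminated.
Round 2: Proposal B 15, Proposal H 11, Proposal F 6, Proposal G 5, Proposal C 3. Proposal C has the fewest and is eliminated.
Round 3: Proposal B 15, Proposal H 14, Proposal F 6, Proposal G 5. Proposal G has the fewest and is eliminated.
Round 4: Proposal B 20, Proposal H 14, Proposal F 6. Proposal F has the fewest and is eliminated.
Round 5: Proposal B 26, Proposal H 14. Proposal B has a majority.

Proposal B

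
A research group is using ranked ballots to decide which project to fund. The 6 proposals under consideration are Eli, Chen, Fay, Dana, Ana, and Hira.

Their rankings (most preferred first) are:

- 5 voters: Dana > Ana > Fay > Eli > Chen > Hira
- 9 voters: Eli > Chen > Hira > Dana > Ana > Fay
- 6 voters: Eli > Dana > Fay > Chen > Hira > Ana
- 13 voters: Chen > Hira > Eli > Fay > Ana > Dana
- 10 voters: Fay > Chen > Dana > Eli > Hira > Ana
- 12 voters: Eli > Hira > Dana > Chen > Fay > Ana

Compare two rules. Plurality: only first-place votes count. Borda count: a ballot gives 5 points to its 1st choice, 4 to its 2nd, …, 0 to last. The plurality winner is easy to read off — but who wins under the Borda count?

Eli

Plurality first-place counts: Eli 27, Chen 13, Fay 10, Dana 5, Ana 0, Hira 0 → Eli.
Borda totals: Eli 204, Chen 182, Fay 121, Dana 133, Ana 42, Hira 143 → Eli.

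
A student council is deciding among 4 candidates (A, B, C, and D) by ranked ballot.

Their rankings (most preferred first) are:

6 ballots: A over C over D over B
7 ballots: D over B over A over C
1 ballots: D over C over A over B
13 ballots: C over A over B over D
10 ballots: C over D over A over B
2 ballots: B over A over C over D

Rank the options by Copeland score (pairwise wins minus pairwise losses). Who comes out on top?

C

Pairwise results:
  A vs B: A wins 30–9.
  A vs C: C wins 24–15.
  A vs D: A wins 21–18.
  B vs C: C wins 30–9.
  B vs D: D wins 24–15.
  C vs D: C wins 31–8.
Copeland scores (wins − losses):
  A: 2 − 1 = 1
  B: 0 − 3 = -3
  C: 3 − 0 = 3
  D: 1 − 2 = -1
C has the best Copeland score.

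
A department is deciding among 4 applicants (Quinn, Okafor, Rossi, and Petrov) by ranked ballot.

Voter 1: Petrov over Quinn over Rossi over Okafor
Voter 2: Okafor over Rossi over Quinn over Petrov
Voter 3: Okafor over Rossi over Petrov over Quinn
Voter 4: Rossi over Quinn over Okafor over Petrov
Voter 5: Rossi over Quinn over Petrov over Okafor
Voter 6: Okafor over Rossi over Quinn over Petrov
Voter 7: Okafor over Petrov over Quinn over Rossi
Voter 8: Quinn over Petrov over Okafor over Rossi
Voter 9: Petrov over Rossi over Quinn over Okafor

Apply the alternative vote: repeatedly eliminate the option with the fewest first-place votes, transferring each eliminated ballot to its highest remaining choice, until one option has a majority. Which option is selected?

Okafor

Round 1: Okafor 4, Rossi 2, Petrov 2, Quinn 1. Quinn has the fewest and is eliminated.
Round 2: Okafor 4, Petrov 3, Rossi 2. Rossi has the fewest and is eliminated.
Round 3: Okafor 5, Petrov 4. Okafor has a majority.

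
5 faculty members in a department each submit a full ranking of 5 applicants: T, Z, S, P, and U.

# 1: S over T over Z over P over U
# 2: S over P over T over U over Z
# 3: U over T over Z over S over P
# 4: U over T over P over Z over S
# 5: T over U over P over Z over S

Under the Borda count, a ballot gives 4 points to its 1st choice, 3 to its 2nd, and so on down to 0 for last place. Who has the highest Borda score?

Borda scores:
  T: 3 + 2 + 3 + 3 + 4 = 15
  Z: 2 + 0 + 2 + 1 + 1 = 6
  S: 4 + 4 + 1 + 0 + 0 = 9
  P: 1 + 3 + 0 + 2 + 2 = 8
  U: 0 + 1 + 4 + 4 + 3 = 12
T has the highest total.

T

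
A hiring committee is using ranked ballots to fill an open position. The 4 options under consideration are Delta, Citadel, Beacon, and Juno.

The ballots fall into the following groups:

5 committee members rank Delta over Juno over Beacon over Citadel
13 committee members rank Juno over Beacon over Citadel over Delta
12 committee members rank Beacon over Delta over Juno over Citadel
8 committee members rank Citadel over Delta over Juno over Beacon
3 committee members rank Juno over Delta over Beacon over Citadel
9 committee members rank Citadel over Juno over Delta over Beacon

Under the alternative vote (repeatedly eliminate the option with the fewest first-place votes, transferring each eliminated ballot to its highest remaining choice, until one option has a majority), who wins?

Juno

Round 1: Citadel 17, Juno 16, Beacon 12, Delta 5. Delta has the fewest and is eliminated.
Round 2: Juno 21, Citadel 17, Beacon 12. Beacon has the fewest and is eliminated.
Round 3: Juno 33, Citadel 17. Juno has a majority.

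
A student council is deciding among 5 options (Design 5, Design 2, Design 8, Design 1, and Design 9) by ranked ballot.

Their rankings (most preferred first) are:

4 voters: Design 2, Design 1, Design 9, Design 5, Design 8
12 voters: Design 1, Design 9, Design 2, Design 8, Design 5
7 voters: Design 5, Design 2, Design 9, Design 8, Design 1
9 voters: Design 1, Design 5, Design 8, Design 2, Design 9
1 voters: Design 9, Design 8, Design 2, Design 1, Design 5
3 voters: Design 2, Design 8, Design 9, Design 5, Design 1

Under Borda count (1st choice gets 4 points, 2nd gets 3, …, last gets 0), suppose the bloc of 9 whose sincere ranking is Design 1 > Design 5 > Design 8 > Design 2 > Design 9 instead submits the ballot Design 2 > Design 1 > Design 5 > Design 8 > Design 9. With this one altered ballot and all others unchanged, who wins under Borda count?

Design 2

Borda totals with the altered ballot: Design 5 53, Design 2 111, Design 8 40, Design 1 88, Design 9 68.
The switch changes the winner from Design 1 to Design 2.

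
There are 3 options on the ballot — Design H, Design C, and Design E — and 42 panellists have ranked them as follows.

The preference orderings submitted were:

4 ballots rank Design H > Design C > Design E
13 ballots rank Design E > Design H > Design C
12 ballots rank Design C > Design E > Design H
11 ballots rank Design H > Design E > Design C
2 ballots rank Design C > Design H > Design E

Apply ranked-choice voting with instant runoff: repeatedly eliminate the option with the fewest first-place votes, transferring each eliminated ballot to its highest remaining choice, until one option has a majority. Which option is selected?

Design H

Round 1: Design H 15, Design C 14, Design E 13. Design E has the fewest and is eliminated.
Round 2: Design H 28, Design C 14. Design H has a majority.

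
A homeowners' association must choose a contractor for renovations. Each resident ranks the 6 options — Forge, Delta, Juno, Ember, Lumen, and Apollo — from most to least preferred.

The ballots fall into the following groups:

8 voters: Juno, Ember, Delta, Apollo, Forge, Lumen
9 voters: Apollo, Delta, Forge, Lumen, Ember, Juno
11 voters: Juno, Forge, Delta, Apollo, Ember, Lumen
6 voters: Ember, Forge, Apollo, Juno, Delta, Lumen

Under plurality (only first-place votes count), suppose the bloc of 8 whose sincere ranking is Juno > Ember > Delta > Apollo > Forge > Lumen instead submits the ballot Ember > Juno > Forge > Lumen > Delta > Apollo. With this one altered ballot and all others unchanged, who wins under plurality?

First-place totals with the altered ballot: Forge 0, Delta 0, Juno 11, Ember 14, Lumen 0, Apollo 9.
The switch changes the winner from Juno to Ember.

Ember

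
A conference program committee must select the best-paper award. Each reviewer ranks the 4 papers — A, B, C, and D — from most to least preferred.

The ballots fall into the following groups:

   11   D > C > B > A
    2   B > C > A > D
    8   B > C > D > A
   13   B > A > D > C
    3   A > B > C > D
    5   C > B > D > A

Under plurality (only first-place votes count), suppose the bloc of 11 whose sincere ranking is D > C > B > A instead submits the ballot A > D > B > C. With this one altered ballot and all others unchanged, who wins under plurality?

B

First-place totals with the altered ballot: A 14, B 23, C 5, D 0.
The winner is unchanged: still B.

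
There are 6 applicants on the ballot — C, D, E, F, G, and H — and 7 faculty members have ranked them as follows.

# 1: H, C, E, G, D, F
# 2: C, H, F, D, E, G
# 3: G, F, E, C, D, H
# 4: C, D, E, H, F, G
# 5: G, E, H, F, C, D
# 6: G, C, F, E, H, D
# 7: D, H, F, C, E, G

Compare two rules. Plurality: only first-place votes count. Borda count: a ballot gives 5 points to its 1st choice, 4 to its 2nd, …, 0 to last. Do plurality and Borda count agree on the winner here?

No

Plurality first-place counts: C 2, D 1, E 0, F 0, G 3, H 1 → G.
Borda totals: C 23, D 13, E 17, F 16, G 17, H 19 → C.
The two rules disagree: plurality picks G, Borda picks C.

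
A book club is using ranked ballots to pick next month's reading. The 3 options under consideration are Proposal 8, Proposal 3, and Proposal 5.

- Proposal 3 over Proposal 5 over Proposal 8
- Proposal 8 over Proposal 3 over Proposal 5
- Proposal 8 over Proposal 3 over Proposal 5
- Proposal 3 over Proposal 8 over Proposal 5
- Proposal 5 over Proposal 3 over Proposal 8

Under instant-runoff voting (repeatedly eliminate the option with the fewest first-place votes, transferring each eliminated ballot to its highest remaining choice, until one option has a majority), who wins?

Proposal 3

Round 1: Proposal 8 2, Proposal 3 2, Proposal 5 1. Proposal 5 has the fewest and is eliminated.
Round 2: Proposal 3 3, Proposal 8 2. Proposal 3 has a majority.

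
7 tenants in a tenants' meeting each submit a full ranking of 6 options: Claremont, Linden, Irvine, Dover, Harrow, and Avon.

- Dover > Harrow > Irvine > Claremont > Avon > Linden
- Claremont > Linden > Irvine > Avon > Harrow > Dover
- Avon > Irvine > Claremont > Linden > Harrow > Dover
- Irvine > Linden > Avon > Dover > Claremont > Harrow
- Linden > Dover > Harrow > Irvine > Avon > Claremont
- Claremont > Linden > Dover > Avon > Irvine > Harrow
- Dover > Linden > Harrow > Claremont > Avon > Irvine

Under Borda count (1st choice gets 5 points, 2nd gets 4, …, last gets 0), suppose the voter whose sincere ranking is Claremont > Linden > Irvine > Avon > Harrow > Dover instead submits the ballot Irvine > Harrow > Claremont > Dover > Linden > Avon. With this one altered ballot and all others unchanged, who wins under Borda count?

Borda totals with the altered ballot: Claremont 16, Linden 20, Irvine 20, Dover 21, Harrow 15, Avon 13.
The switch changes the winner from Linden to Dover.

Dover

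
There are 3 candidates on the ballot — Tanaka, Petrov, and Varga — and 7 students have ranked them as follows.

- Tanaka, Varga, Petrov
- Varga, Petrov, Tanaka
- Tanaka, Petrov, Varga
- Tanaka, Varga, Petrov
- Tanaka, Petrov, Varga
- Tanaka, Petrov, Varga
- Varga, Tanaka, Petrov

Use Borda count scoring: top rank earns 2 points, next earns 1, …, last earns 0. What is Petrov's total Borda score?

Borda scores:
  Tanaka: 2 + 0 + 2 + 2 + 2 + 2 + 1 = 11
  Petrov: 0 + 1 + 1 + 0 + 1 + 1 + 0 = 4
  Varga: 1 + 2 + 0 + 1 + 0 + 0 + 2 = 6

4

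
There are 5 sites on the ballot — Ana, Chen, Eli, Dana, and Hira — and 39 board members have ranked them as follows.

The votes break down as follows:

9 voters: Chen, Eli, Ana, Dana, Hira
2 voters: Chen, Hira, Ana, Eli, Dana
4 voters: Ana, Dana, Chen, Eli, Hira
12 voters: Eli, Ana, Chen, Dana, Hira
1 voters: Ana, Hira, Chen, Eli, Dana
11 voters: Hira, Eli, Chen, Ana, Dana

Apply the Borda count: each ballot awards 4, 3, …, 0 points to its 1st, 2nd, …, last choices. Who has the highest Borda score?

Eli

Borda scores:
  Ana: 9·2 + 2·2 + 4·4 + 12·3 + 4 + 11·1 = 89
  Chen: 9·4 + 2·4 + 4·2 + 12·2 + 2 + 11·2 = 100
  Eli: 9·3 + 2·1 + 4·1 + 12·4 + 1 + 11·3 = 115
  Dana: 9·1 + 2·0 + 4·3 + 12·1 + 0 + 11·0 = 33
  Hira: 9·0 + 2·3 + 4·0 + 12·0 + 3 + 11·4 = 53
Eli has the highest total.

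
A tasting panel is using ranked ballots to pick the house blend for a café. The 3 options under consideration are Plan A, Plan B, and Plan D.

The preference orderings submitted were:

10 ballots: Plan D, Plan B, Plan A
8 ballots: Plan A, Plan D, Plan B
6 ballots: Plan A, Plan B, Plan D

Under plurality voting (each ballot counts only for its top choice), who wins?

Plan A

First-place vote totals:
  Plan A: 14
  Plan B: 0
  Plan D: 10
Plan A has the most first-place votes.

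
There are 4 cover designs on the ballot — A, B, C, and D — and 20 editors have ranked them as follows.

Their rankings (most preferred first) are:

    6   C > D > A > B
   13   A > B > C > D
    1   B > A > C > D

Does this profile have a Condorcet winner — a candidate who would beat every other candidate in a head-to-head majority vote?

Head-to-head results (20 voters total):
A vs B: A wins 19–1.
A vs C: A wins 14–6.
A vs D: A wins 14–6.
B vs C: B wins 14–6.
B vs D: B wins 14–6.
C vs D: C wins 20–0.
A beats each rival — B (19–1), C (14–6), D (14–6) — so A is the Condorcet winner.

Yes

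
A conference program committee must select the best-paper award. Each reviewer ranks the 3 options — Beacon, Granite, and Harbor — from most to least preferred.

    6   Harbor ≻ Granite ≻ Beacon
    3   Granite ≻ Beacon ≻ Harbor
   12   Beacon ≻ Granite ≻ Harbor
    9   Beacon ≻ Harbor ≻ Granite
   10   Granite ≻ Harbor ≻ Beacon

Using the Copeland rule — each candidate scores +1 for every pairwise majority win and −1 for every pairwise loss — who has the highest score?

Beacon

Pairwise results:
  Beacon vs Granite: Beacon wins 21–19.
  Beacon vs Harbor: Beacon wins 24–16.
  Granite vs Harbor: Granite wins 25–15.
Copeland scores (wins − losses):
  Beacon: 2 − 0 = 2
  Granite: 1 − 1 = 0
  Harbor: 0 − 2 = -2
Beacon has the best Copeland score.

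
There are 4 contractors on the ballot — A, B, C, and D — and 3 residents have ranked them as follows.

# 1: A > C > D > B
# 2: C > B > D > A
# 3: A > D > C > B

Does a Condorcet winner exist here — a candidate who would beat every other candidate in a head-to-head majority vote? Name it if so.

Head-to-head results (3 voters total):
A vs B: A wins 2–1.
A vs C: A wins 2–1.
A vs D: A wins 2–1.
B vs C: C wins 3–0.
B vs D: D wins 2–1.
C vs D: C wins 2–1.
A beats each rival — B (2–1), C (2–1), D (2–1) — so A is the Condorcet winner.

A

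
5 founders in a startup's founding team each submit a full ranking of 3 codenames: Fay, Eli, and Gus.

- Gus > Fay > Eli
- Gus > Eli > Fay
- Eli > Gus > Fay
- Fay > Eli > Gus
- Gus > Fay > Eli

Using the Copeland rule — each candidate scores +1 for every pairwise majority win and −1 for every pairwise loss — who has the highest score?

Gus

Pairwise results:
  Fay vs Eli: Fay wins 3–2.
  Fay vs Gus: Gus wins 4–1.
  Eli vs Gus: Gus wins 3–2.
Copeland scores (wins − losses):
  Fay: 1 − 1 = 0
  Eli: 0 − 2 = -2
  Gus: 2 − 0 = 2
Gus has the best Copeland score.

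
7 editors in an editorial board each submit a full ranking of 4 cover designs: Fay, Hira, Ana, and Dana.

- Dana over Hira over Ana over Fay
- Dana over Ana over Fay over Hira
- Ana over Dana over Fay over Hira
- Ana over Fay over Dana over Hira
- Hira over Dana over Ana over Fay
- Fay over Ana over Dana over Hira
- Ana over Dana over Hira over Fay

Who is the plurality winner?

First-place vote totals:
  Fay: 1
  Hira: 1
  Ana: 3
  Dana: 2
Ana has the most first-place votes.

Ana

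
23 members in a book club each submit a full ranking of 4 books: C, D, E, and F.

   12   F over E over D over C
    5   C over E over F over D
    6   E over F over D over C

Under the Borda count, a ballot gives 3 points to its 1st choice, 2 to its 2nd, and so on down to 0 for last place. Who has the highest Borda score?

F

Borda scores:
  C: 12·0 + 5·3 + 6·0 = 15
  D: 12·1 + 5·0 + 6·1 = 18
  E: 12·2 + 5·2 + 6·3 = 52
  F: 12·3 + 5·1 + 6·2 = 53
F has the highest total.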